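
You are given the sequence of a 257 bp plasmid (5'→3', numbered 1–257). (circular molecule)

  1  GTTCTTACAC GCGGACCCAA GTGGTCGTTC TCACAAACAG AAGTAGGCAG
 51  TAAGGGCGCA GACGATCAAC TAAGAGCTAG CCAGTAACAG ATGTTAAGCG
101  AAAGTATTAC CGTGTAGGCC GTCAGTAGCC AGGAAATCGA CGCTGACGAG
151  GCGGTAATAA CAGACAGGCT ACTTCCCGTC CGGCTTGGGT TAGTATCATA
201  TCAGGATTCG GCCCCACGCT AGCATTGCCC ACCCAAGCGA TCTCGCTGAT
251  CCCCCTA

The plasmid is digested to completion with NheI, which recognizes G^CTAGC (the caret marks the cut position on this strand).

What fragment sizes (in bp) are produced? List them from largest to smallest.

NheI sites (GCTAGC) start at positions 76, 218.
NheI cuts after the first base of each site, so after positions 76, 218.
Circular molecule, 2 cuts → 2 fragments:
  77–218 → 142 bp
  219–257 then 1–76 → 39 + 76 = 115 bp
Sorted largest to smallest: 142, 115 bp.

142, 115 bp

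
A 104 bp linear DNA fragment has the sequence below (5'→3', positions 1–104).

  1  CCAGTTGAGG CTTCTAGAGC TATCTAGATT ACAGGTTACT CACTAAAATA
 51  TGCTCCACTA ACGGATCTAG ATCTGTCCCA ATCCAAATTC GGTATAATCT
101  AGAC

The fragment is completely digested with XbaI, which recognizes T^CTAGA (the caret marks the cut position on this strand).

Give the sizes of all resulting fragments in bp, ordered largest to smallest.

43, 32, 13, 10, 6 bp

XbaI sites (TCTAGA) start at positions 13, 23, 66, 98.
XbaI cuts after the first base of each site, so after positions 13, 23, 66, 98.
Linear molecule, 4 cuts → 5 fragments:
  1–13 → 13 bp
  14–23 → 10 bp
  24–66 → 43 bp
  67–98 → 32 bp
  99–104 → 6 bp
Sorted largest to smallest: 43, 32, 13, 10, 6 bp.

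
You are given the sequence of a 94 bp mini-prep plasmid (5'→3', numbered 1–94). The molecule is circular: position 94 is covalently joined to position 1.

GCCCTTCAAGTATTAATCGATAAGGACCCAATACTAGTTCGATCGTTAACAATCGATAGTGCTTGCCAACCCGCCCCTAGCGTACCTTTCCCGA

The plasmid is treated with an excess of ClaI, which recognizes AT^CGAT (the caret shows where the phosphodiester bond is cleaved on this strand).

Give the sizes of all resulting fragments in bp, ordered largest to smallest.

ClaI sites (ATCGAT) start at positions 16, 52.
ClaI cuts after base 2 of each site, so after positions 17, 53.
Circular molecule, 2 cuts → 2 fragments:
  18–53 → 36 bp
  54–94 then 1–17 → 41 + 17 = 58 bp
Sorted largest to smallest: 58, 36 bp.

58, 36 bp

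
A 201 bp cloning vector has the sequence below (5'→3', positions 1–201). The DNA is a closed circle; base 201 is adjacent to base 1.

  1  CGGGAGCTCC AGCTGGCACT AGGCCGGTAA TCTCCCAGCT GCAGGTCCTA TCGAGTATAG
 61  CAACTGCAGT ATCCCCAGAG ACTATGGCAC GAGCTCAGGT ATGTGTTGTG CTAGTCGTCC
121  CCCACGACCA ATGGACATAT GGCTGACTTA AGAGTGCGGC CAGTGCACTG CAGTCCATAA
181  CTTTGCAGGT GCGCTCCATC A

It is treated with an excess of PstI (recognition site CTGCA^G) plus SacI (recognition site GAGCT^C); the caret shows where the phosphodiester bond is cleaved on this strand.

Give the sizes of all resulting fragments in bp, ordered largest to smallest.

77, 37, 35, 27, 25 bp

PstI sites (CTGCAG) start at positions 39, 64, 168.
PstI cuts after base 5 of each site (before the last base), so after positions 43, 68, 172.
SacI sites (GAGCTC) start at positions 4, 91.
SacI cuts after base 5 of each site (before the last base), so after positions 8, 95.
Combined cut positions: 8, 43, 68, 95, 172.
Circular molecule, 5 cuts → 5 fragments:
  9–43 → 35 bp
  44–68 → 25 bp
  69–95 → 27 bp
  96–172 → 77 bp
  173–201 then 1–8 → 29 + 8 = 37 bp
Sorted largest to smallest: 77, 37, 35, 27, 25 bp.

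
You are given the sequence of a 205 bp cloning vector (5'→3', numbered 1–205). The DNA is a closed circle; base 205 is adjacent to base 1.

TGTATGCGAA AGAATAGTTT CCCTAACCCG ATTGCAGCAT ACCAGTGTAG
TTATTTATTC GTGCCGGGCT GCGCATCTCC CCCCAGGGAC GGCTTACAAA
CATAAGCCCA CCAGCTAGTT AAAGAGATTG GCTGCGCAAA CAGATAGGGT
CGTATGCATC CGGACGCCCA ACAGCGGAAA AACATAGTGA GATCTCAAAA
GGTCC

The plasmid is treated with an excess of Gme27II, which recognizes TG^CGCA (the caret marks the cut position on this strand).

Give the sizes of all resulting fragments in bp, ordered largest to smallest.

142, 63 bp

Gme27II sites (TGCGCA) start at positions 70, 133.
Gme27II cuts after base 2 of each site, so after positions 71, 134.
Circular molecule, 2 cuts → 2 fragments:
  72–134 → 63 bp
  135–205 then 1–71 → 71 + 71 = 142 bp
Sorted largest to smallest: 142, 63 bp.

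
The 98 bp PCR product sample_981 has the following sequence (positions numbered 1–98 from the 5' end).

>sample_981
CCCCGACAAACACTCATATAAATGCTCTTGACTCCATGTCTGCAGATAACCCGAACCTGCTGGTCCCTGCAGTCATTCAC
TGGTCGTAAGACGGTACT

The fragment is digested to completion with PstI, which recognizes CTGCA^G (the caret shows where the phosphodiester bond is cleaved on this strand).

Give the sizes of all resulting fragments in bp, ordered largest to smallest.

44, 27, 27 bp

PstI sites (CTGCAG) start at positions 40, 67.
PstI cuts after base 5 of each site (before the last base), so after positions 44, 71.
Linear molecule, 2 cuts → 3 fragments:
  1–44 → 44 bp
  45–71 → 27 bp
  72–98 → 27 bp
Sorted largest to smallest: 44, 27, 27 bp.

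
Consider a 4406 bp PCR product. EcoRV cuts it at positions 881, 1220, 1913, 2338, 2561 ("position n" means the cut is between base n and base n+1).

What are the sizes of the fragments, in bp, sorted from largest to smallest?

1845, 881, 693, 425, 339, 223 bp

Linear molecule, 5 cuts → 6 fragments:
  881 − 0 = 881 bp
  1220 − 881 = 339 bp
  1913 − 1220 = 693 bp
  2338 − 1913 = 425 bp
  2561 − 2338 = 223 bp
  4406 − 2561 = 1845 bp
Sorted largest to smallest: 1845, 881, 693, 425, 339, 223 bp.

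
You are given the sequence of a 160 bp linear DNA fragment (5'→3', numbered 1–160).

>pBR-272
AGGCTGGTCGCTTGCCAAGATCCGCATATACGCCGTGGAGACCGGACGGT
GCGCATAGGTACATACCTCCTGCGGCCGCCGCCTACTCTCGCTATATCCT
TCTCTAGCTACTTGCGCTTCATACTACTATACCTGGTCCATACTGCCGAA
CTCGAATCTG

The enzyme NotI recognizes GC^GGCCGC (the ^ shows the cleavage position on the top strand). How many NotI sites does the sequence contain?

GCGGCCGC occurs starting at position 72.
NotI cuts at 1 site.

1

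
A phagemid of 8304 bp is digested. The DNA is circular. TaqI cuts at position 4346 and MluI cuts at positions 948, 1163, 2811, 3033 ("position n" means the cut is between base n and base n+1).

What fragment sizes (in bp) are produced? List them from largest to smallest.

Combined cut positions (sorted): 948, 1163, 2811, 3033, 4346.
Circular molecule, 5 cuts → 5 fragments:
  1163 − 948 = 215 bp
  2811 − 1163 = 1648 bp
  3033 − 2811 = 222 bp
  4346 − 3033 = 1313 bp
  wrap: 8304 − 4346 + 948 = 4906 bp
Sorted largest to smallest: 4906, 1648, 1313, 222, 215 bp.

4906, 1648, 1313, 222, 215 bp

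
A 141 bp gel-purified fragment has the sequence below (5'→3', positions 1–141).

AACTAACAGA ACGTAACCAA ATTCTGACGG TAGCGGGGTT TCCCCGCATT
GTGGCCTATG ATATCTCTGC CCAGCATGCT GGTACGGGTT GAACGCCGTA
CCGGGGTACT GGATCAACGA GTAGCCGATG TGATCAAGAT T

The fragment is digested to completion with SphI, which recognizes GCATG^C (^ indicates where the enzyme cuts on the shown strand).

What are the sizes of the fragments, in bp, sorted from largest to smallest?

78, 63 bp

The SphI site (GCATGC) starts at position 74.
SphI cuts after base 5 of each site (before the last base), so after position 78.
Linear molecule, 1 cut → 2 fragments:
  1–78 → 78 bp
  79–141 → 63 bp
Sorted largest to smallest: 78, 63 bp.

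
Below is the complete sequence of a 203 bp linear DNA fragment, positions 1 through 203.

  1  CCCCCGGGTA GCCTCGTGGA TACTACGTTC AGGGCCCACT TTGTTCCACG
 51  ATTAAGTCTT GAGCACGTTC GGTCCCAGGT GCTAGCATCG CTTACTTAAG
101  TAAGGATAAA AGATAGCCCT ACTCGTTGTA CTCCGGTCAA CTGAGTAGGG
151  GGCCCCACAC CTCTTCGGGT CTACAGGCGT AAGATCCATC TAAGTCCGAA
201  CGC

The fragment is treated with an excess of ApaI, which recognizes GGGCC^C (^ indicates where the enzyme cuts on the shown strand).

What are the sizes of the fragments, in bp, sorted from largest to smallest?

ApaI sites (GGGCCC) start at positions 32, 150.
ApaI cuts after base 5 of each site (before the last base), so after positions 36, 154.
Linear molecule, 2 cuts → 3 fragments:
  1–36 → 36 bp
  37–154 → 118 bp
  155–203 → 49 bp
Sorted largest to smallest: 118, 49, 36 bp.

118, 49, 36 bp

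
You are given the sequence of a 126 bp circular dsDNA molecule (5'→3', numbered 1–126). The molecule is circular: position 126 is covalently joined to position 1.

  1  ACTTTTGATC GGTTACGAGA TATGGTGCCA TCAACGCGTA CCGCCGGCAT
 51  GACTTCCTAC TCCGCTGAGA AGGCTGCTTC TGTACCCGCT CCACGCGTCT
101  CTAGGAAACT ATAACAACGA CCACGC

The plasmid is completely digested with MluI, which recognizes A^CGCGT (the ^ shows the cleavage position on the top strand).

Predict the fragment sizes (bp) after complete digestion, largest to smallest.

MluI sites (ACGCGT) start at positions 34, 93.
MluI cuts after the first base of each site, so after positions 34, 93.
Circular molecule, 2 cuts → 2 fragments:
  35–93 → 59 bp
  94–126 then 1–34 → 33 + 34 = 67 bp
Sorted largest to smallest: 67, 59 bp.

67, 59 bp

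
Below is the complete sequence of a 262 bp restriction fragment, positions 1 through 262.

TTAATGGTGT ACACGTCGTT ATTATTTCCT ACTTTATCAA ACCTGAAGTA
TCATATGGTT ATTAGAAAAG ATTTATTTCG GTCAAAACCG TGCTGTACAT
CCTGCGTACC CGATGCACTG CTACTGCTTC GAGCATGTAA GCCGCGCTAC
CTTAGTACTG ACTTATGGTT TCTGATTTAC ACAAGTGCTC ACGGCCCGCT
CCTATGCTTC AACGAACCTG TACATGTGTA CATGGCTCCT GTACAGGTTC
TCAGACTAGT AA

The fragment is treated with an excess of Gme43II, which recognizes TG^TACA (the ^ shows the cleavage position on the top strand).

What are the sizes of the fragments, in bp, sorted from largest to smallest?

Gme43II sites (TGTACA) start at positions 8, 94, 219, 227, 240.
Gme43II cuts after base 2 of each site, so after positions 9, 95, 220, 228, 241.
Linear molecule, 5 cuts → 6 fragments:
  1–9 → 9 bp
  10–95 → 86 bp
  96–220 → 125 bp
  221–228 → 8 bp
  229–241 → 13 bp
  242–262 → 21 bp
Sorted largest to smallest: 125, 86, 21, 13, 9, 8 bp.

125, 86, 21, 13, 9, 8 bp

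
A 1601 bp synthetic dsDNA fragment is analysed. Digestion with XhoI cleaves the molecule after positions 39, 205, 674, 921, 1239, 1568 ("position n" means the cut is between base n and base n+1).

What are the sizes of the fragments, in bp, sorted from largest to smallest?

469, 329, 318, 247, 166, 39, 33 bp

Linear molecule, 6 cuts → 7 fragments:
  39 − 0 = 39 bp
  205 − 39 = 166 bp
  674 − 205 = 469 bp
  921 − 674 = 247 bp
  1239 − 921 = 318 bp
  1568 − 1239 = 329 bp
  1601 − 1568 = 33 bp
Sorted largest to smallest: 469, 329, 318, 247, 166, 39, 33 bp.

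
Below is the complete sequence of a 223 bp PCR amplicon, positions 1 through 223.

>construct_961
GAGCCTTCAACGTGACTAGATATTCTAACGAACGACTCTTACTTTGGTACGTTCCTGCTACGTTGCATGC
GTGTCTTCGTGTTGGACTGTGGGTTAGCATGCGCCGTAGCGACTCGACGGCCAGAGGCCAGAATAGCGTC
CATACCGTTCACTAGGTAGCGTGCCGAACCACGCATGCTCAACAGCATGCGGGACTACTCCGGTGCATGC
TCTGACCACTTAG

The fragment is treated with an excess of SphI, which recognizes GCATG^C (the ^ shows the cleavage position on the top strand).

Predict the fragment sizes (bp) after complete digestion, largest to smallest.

SphI sites (GCATGC) start at positions 65, 97, 173, 185, 205.
SphI cuts after base 5 of each site (before the last base), so after positions 69, 101, 177, 189, 209.
Linear molecule, 5 cuts → 6 fragments:
  1–69 → 69 bp
  70–101 → 32 bp
  102–177 → 76 bp
  178–189 → 12 bp
  190–209 → 20 bp
  210–223 → 14 bp
Sorted largest to smallest: 76, 69, 32, 20, 14, 12 bp.

76, 69, 32, 20, 14, 12 bp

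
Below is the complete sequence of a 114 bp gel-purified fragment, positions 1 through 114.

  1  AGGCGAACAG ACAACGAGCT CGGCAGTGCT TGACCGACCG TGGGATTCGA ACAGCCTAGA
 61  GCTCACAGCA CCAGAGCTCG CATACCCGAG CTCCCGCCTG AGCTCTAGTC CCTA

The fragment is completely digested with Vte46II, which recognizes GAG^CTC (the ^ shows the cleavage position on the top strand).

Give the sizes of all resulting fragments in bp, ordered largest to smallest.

Vte46II sites (GAGCTC) start at positions 16, 59, 74, 88, 100.
Vte46II cuts after base 3 of each site, so after positions 18, 61, 76, 90, 102.
Linear molecule, 5 cuts → 6 fragments:
  1–18 → 18 bp
  19–61 → 43 bp
  62–76 → 15 bp
  77–90 → 14 bp
  91–102 → 12 bp
  103–114 → 12 bp
Sorted largest to smallest: 43, 18, 15, 14, 12, 12 bp.

43, 18, 15, 14, 12, 12 bp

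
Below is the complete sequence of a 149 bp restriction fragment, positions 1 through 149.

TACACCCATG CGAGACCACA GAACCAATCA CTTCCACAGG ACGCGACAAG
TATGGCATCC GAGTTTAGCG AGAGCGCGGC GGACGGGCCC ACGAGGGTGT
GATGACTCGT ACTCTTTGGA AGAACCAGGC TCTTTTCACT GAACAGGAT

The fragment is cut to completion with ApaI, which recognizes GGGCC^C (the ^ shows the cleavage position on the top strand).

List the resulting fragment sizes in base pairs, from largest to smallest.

89, 60 bp

The ApaI site (GGGCCC) starts at position 85.
ApaI cuts after base 5 of each site (before the last base), so after position 89.
Linear molecule, 1 cut → 2 fragments:
  1–89 → 89 bp
  90–149 → 60 bp
Sorted largest to smallest: 89, 60 bp.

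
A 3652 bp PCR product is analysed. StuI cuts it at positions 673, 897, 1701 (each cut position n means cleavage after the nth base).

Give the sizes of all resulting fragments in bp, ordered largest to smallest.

1951, 804, 673, 224 bp

Linear molecule, 3 cuts → 4 fragments:
  673 − 0 = 673 bp
  897 − 673 = 224 bp
  1701 − 897 = 804 bp
  3652 − 1701 = 1951 bp
Sorted largest to smallest: 1951, 804, 673, 224 bp.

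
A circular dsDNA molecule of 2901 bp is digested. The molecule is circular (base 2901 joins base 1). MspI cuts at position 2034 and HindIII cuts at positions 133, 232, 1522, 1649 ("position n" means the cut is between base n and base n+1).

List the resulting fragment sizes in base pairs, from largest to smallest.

Combined cut positions (sorted): 133, 232, 1522, 1649, 2034.
Circular molecule, 5 cuts → 5 fragments:
  232 − 133 = 99 bp
  1522 − 232 = 1290 bp
  1649 − 1522 = 127 bp
  2034 − 1649 = 385 bp
  wrap: 2901 − 2034 + 133 = 1000 bp
Sorted largest to smallest: 1290, 1000, 385, 127, 99 bp.

1290, 1000, 385, 127, 99 bp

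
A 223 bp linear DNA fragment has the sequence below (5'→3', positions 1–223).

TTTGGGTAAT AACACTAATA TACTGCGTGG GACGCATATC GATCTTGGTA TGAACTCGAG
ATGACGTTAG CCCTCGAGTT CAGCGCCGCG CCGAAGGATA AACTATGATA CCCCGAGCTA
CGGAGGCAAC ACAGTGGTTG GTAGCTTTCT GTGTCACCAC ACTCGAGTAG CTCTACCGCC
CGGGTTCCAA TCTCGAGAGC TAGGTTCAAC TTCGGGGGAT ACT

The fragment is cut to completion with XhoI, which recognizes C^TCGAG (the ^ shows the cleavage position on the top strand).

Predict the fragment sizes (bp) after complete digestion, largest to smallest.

XhoI sites (CTCGAG) start at positions 55, 73, 162, 192.
XhoI cuts after the first base of each site, so after positions 55, 73, 162, 192.
Linear molecule, 4 cuts → 5 fragments:
  1–55 → 55 bp
  56–73 → 18 bp
  74–162 → 89 bp
  163–192 → 30 bp
  193–223 → 31 bp
Sorted largest to smallest: 89, 55, 31, 30, 18 bp.

89, 55, 31, 30, 18 bp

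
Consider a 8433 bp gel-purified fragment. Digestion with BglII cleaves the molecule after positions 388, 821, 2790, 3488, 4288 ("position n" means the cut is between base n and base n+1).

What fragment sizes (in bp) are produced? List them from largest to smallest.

4145, 1969, 800, 698, 433, 388 bp

Linear molecule, 5 cuts → 6 fragments:
  388 − 0 = 388 bp
  821 − 388 = 433 bp
  2790 − 821 = 1969 bp
  3488 − 2790 = 698 bp
  4288 − 3488 = 800 bp
  8433 − 4288 = 4145 bp
Sorted largest to smallest: 4145, 1969, 800, 698, 433, 388 bp.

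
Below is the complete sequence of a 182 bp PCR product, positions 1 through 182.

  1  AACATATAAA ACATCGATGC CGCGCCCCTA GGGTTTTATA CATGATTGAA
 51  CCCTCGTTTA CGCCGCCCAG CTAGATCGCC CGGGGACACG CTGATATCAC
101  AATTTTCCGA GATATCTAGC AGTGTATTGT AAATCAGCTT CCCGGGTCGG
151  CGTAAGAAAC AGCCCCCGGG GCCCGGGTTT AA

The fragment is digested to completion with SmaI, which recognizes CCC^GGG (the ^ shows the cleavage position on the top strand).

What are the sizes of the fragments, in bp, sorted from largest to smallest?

81, 62, 24, 8, 7 bp

SmaI sites (CCCGGG) start at positions 79, 141, 165, 172.
SmaI cuts after base 3 of each site, so after positions 81, 143, 167, 174.
Linear molecule, 4 cuts → 5 fragments:
  1–81 → 81 bp
  82–143 → 62 bp
  144–167 → 24 bp
  168–174 → 7 bp
  175–182 → 8 bp
Sorted largest to smallest: 81, 62, 24, 8, 7 bp.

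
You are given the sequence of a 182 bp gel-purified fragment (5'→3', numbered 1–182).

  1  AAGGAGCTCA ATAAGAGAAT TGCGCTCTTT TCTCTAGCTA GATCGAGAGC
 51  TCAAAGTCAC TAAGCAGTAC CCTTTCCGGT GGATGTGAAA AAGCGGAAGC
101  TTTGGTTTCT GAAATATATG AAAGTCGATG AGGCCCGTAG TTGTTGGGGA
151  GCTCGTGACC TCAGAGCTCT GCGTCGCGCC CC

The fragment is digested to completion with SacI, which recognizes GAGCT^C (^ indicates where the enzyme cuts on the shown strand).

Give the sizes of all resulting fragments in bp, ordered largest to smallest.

SacI sites (GAGCTC) start at positions 4, 47, 149, 164.
SacI cuts after base 5 of each site (before the last base), so after positions 8, 51, 153, 168.
Linear molecule, 4 cuts → 5 fragments:
  1–8 → 8 bp
  9–51 → 43 bp
  52–153 → 102 bp
  154–168 → 15 bp
  169–182 → 14 bp
Sorted largest to smallest: 102, 43, 15, 14, 8 bp.

102, 43, 15, 14, 8 bp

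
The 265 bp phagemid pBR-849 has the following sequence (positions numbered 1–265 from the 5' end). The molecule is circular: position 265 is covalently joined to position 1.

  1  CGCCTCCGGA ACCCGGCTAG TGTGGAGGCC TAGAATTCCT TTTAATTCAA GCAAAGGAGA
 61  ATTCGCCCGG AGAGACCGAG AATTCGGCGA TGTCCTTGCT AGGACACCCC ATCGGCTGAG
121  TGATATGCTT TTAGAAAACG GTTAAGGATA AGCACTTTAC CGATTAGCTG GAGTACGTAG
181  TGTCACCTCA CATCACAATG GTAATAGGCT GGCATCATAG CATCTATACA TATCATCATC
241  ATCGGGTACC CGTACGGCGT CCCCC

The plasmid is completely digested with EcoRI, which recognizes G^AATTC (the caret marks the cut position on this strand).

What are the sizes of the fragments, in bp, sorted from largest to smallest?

218, 26, 21 bp

EcoRI sites (GAATTC) start at positions 33, 59, 80.
EcoRI cuts after the first base of each site, so after positions 33, 59, 80.
Circular molecule, 3 cuts → 3 fragments:
  34–59 → 26 bp
  60–80 → 21 bp
  81–265 then 1–33 → 185 + 33 = 218 bp
Sorted largest to smallest: 218, 26, 21 bp.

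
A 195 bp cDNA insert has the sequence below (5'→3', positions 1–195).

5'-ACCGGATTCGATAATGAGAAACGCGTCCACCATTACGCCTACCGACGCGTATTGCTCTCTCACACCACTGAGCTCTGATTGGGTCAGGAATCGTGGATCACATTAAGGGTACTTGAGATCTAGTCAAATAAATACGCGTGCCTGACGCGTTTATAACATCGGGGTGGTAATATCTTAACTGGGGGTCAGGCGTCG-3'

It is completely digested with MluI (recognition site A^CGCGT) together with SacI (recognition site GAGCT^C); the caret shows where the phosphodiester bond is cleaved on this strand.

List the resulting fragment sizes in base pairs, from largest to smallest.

60, 50, 29, 24, 21, 11 bp

MluI sites (ACGCGT) start at positions 21, 45, 134, 145.
MluI cuts after the first base of each site, so after positions 21, 45, 134, 145.
The SacI site (GAGCTC) starts at position 70.
SacI cuts after base 5 of each site (before the last base), so after position 74.
Combined cut positions: 21, 45, 74, 134, 145.
Linear molecule, 5 cuts → 6 fragments:
  1–21 → 21 bp
  22–45 → 24 bp
  46–74 → 29 bp
  75–134 → 60 bp
  135–145 → 11 bp
  146–195 → 50 bp
Sorted largest to smallest: 60, 50, 29, 24, 21, 11 bp.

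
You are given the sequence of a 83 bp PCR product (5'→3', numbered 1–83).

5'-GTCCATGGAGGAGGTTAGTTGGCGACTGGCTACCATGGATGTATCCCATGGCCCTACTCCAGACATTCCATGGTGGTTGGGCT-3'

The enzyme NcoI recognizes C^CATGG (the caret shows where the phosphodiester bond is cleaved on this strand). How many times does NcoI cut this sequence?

4

CCATGG occurs starting at positions 3, 33, 46, 68.
NcoI cuts at 4 sites.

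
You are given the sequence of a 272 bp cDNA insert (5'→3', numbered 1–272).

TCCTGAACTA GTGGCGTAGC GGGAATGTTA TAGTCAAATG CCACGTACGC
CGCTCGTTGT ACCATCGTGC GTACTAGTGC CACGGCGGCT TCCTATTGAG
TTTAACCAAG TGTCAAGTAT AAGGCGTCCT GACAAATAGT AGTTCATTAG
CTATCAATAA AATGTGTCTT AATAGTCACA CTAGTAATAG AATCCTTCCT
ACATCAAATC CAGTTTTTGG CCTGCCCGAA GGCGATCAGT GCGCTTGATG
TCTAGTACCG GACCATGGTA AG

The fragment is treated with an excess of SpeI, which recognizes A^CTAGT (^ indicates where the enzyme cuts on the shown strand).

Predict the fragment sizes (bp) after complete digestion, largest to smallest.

SpeI sites (ACTAGT) start at positions 7, 73, 180.
SpeI cuts after the first base of each site, so after positions 7, 73, 180.
Linear molecule, 3 cuts → 4 fragments:
  1–7 → 7 bp
  8–73 → 66 bp
  74–180 → 107 bp
  181–272 → 92 bp
Sorted largest to smallest: 107, 92, 66, 7 bp.

107, 92, 66, 7 bp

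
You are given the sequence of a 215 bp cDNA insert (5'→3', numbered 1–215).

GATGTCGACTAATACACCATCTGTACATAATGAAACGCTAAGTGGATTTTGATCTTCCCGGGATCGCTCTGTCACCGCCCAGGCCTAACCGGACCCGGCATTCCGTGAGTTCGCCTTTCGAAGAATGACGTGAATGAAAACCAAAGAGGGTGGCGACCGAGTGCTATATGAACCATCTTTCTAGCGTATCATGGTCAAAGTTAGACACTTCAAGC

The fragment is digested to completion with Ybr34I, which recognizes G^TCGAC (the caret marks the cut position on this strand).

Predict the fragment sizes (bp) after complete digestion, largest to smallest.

The Ybr34I site (GTCGAC) starts at position 4.
Ybr34I cuts after the first base of each site, so after position 4.
Linear molecule, 1 cut → 2 fragments:
  1–4 → 4 bp
  5–215 → 211 bp
Sorted largest to smallest: 211, 4 bp.

211, 4 bp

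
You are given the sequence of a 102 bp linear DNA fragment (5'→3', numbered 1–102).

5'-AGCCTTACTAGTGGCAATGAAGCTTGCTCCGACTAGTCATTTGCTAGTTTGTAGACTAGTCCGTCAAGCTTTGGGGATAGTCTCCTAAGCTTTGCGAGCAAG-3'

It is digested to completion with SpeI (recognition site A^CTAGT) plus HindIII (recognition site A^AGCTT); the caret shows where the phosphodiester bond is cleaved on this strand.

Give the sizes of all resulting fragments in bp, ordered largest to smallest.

SpeI sites (ACTAGT) start at positions 7, 32, 55.
SpeI cuts after the first base of each site, so after positions 7, 32, 55.
HindIII sites (AAGCTT) start at positions 20, 66, 87.
HindIII cuts after the first base of each site, so after positions 20, 66, 87.
Combined cut positions: 7, 20, 32, 55, 66, 87.
Linear molecule, 6 cuts → 7 fragments:
  1–7 → 7 bp
  8–20 → 13 bp
  21–32 → 12 bp
  33–55 → 23 bp
  56–66 → 11 bp
  67–87 → 21 bp
  88–102 → 15 bp
Sorted largest to smallest: 23, 21, 15, 13, 12, 11, 7 bp.

23, 21, 15, 13, 12, 11, 7 bp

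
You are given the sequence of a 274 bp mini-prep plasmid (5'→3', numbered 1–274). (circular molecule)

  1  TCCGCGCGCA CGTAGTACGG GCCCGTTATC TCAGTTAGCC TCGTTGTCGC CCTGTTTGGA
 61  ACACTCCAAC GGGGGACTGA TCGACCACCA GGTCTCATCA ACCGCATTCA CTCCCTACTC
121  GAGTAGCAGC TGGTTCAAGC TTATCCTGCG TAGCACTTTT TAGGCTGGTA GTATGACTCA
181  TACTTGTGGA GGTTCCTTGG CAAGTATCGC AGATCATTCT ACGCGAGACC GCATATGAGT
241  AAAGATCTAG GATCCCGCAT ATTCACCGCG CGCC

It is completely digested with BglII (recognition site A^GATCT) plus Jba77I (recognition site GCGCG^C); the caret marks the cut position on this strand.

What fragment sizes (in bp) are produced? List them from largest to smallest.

235, 29, 10 bp

The BglII site (AGATCT) starts at position 243.
BglII cuts after the first base of each site, so after position 243.
Jba77I sites (GCGCGC) start at positions 4, 268.
Jba77I cuts after base 5 of each site (before the last base), so after positions 8, 272.
Combined cut positions: 8, 243, 272.
Circular molecule, 3 cuts → 3 fragments:
  9–243 → 235 bp
  244–272 → 29 bp
  273–274 then 1–8 → 2 + 8 = 10 bp
Sorted largest to smallest: 235, 29, 10 bp.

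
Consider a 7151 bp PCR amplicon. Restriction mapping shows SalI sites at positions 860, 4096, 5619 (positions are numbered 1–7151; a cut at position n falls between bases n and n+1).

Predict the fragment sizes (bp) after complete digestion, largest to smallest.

Linear molecule, 3 cuts → 4 fragments:
  860 − 0 = 860 bp
  4096 − 860 = 3236 bp
  5619 − 4096 = 1523 bp
  7151 − 5619 = 1532 bp
Sorted largest to smallest: 3236, 1532, 1523, 860 bp.

3236, 1532, 1523, 860 bp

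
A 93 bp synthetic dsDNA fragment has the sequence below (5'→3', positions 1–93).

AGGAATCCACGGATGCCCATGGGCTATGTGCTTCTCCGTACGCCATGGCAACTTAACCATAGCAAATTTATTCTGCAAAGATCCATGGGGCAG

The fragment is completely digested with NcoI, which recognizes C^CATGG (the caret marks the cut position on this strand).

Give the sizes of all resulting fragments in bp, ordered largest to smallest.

40, 26, 17, 10 bp

NcoI sites (CCATGG) start at positions 17, 43, 83.
NcoI cuts after the first base of each site, so after positions 17, 43, 83.
Linear molecule, 3 cuts → 4 fragments:
  1–17 → 17 bp
  18–43 → 26 bp
  44–83 → 40 bp
  84–93 → 10 bp
Sorted largest to smallest: 40, 26, 17, 10 bp.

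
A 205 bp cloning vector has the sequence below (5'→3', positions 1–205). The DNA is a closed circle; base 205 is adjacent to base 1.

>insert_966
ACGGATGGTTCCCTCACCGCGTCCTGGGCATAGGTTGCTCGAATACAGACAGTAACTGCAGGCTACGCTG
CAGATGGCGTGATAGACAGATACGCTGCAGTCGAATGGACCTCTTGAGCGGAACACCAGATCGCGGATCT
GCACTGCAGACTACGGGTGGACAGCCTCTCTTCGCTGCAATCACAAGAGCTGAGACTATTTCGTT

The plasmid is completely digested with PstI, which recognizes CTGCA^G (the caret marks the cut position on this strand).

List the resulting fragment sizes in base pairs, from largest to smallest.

PstI sites (CTGCAG) start at positions 56, 68, 95, 144.
PstI cuts after base 5 of each site (before the last base), so after positions 60, 72, 99, 148.
Circular molecule, 4 cuts → 4 fragments:
  61–72 → 12 bp
  73–99 → 27 bp
  100–148 → 49 bp
  149–205 then 1–60 → 57 + 60 = 117 bp
Sorted largest to smallest: 117, 49, 27, 12 bp.

117, 49, 27, 12 bp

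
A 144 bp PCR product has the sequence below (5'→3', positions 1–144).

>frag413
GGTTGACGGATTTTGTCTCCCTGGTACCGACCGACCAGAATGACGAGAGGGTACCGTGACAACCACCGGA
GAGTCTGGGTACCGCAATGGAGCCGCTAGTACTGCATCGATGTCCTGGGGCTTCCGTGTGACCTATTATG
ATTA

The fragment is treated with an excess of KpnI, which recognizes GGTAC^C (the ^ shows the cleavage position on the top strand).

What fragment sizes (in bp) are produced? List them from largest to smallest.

KpnI sites (GGTACC) start at positions 23, 50, 78.
KpnI cuts after base 5 of each site (before the last base), so after positions 27, 54, 82.
Linear molecule, 3 cuts → 4 fragments:
  1–27 → 27 bp
  28–54 → 27 bp
  55–82 → 28 bp
  83–144 → 62 bp
Sorted largest to smallest: 62, 28, 27, 27 bp.

62, 28, 27, 27 bp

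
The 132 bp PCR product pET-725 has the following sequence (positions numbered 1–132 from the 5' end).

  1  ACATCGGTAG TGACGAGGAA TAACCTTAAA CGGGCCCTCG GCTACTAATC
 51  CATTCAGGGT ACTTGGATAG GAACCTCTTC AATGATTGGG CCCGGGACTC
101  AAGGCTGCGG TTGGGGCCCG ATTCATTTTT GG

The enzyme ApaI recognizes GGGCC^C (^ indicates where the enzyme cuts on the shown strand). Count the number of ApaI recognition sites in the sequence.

3

GGGCCC occurs starting at positions 32, 88, 114.
ApaI cuts at 3 sites.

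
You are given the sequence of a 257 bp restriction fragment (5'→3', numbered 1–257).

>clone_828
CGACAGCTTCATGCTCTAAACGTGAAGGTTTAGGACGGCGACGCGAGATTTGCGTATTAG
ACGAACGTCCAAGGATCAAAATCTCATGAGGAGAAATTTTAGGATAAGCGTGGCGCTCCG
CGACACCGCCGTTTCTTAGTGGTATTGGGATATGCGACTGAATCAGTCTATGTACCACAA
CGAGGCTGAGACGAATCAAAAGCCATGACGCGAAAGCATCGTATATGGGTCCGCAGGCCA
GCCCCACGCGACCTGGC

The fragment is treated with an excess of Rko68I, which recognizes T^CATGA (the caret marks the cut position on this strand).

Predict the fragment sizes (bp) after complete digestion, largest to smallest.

173, 84 bp

The Rko68I site (TCATGA) starts at position 84.
Rko68I cuts after the first base of each site, so after position 84.
Linear molecule, 1 cut → 2 fragments:
  1–84 → 84 bp
  85–257 → 173 bp
Sorted largest to smallest: 173, 84 bp.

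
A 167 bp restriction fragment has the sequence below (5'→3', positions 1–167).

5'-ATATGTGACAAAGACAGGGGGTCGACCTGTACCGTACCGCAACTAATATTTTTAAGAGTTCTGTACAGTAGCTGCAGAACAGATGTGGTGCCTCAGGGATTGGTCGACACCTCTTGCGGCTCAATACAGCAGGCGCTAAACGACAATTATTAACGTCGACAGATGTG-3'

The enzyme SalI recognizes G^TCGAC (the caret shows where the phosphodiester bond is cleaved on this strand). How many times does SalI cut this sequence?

GTCGAC occurs starting at positions 21, 103, 155.
SalI cuts at 3 sites.

3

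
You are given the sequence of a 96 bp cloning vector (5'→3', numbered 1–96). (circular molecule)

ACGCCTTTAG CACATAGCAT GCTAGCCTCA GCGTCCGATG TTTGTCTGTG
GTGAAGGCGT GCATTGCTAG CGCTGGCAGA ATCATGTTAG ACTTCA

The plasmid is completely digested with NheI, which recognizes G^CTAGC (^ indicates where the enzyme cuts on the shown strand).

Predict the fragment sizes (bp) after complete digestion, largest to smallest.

51, 45 bp

NheI sites (GCTAGC) start at positions 21, 66.
NheI cuts after the first base of each site, so after positions 21, 66.
Circular molecule, 2 cuts → 2 fragments:
  22–66 → 45 bp
  67–96 then 1–21 → 30 + 21 = 51 bp
Sorted largest to smallest: 51, 45 bp.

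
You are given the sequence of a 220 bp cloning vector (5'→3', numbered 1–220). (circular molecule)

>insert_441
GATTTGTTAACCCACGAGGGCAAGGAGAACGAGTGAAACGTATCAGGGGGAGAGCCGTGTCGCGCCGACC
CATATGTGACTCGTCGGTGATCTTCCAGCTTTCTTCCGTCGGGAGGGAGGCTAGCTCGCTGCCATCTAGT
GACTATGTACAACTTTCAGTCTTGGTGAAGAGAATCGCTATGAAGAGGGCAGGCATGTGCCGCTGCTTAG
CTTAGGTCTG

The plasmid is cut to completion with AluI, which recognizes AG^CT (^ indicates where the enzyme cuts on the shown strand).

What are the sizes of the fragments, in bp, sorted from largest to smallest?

AluI sites (AGCT) start at positions 97, 123, 209.
AluI cuts after base 2 of each site, so after positions 98, 124, 210.
Circular molecule, 3 cuts → 3 fragments:
  99–124 → 26 bp
  125–210 → 86 bp
  211–220 then 1–98 → 10 + 98 = 108 bp
Sorted largest to smallest: 108, 86, 26 bp.

108, 86, 26 bp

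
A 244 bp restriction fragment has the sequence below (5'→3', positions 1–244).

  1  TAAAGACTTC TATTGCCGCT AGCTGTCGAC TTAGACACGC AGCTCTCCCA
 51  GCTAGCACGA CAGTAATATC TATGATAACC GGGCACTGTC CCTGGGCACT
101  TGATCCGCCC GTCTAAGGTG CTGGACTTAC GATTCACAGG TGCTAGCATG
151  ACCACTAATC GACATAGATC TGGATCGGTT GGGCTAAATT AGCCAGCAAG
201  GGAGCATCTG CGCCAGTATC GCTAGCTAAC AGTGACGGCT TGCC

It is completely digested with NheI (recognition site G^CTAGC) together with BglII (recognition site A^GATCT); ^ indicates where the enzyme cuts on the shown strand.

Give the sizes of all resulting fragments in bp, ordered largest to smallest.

91, 55, 33, 24, 23, 18 bp

NheI sites (GCTAGC) start at positions 18, 51, 142, 221.
NheI cuts after the first base of each site, so after positions 18, 51, 142, 221.
The BglII site (AGATCT) starts at position 166.
BglII cuts after the first base of each site, so after position 166.
Combined cut positions: 18, 51, 142, 166, 221.
Linear molecule, 5 cuts → 6 fragments:
  1–18 → 18 bp
  19–51 → 33 bp
  52–142 → 91 bp
  143–166 → 24 bp
  167–221 → 55 bp
  222–244 → 23 bp
Sorted largest to smallest: 91, 55, 33, 24, 23, 18 bp.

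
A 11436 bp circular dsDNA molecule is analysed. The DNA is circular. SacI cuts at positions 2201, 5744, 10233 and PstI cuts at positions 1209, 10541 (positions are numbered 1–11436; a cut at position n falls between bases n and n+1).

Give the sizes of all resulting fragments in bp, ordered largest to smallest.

4489, 3543, 2104, 992, 308 bp

Combined cut positions (sorted): 1209, 2201, 5744, 10233, 10541.
Circular molecule, 5 cuts → 5 fragments:
  2201 − 1209 = 992 bp
  5744 − 2201 = 3543 bp
  10233 − 5744 = 4489 bp
  10541 − 10233 = 308 bp
  wrap: 11436 − 10541 + 1209 = 2104 bp
Sorted largest to smallest: 4489, 3543, 2104, 992, 308 bp.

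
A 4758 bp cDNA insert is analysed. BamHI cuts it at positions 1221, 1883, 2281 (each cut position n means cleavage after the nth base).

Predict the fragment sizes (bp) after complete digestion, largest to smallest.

Linear molecule, 3 cuts → 4 fragments:
  1221 − 0 = 1221 bp
  1883 − 1221 = 662 bp
  2281 − 1883 = 398 bp
  4758 − 2281 = 2477 bp
Sorted largest to smallest: 2477, 1221, 662, 398 bp.

2477, 1221, 662, 398 bp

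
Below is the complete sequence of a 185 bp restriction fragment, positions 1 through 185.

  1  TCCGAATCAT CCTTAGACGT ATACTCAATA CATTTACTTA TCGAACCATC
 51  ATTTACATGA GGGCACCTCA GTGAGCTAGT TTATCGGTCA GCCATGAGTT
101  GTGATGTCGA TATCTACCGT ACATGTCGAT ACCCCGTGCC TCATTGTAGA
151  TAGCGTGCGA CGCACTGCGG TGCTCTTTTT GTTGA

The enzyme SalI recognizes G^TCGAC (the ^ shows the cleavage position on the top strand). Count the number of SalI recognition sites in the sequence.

0

No occurrence of GTCGAC is present in the sequence.
SalI does not cut: 0 sites.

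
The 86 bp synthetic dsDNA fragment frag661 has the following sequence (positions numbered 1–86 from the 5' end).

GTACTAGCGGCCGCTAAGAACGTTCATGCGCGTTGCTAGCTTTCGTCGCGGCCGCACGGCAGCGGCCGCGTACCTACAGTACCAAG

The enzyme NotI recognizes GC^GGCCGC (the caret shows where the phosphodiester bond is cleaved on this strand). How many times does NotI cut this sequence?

3

GCGGCCGC occurs starting at positions 7, 48, 62.
NotI cuts at 3 sites.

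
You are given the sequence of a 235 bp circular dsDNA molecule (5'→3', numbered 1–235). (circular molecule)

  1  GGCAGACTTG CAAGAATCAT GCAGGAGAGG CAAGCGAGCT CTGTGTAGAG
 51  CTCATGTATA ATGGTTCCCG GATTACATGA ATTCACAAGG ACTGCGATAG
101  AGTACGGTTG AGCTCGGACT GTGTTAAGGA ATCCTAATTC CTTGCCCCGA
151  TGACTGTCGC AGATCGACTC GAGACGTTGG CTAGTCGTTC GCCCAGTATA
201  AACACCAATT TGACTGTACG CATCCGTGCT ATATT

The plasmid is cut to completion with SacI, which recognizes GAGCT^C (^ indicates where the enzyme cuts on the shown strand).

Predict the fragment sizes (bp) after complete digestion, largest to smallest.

SacI sites (GAGCTC) start at positions 36, 48, 110.
SacI cuts after base 5 of each site (before the last base), so after positions 40, 52, 114.
Circular molecule, 3 cuts → 3 fragments:
  41–52 → 12 bp
  53–114 → 62 bp
  115–235 then 1–40 → 121 + 40 = 161 bp
Sorted largest to smallest: 161, 62, 12 bp.

161, 62, 12 bp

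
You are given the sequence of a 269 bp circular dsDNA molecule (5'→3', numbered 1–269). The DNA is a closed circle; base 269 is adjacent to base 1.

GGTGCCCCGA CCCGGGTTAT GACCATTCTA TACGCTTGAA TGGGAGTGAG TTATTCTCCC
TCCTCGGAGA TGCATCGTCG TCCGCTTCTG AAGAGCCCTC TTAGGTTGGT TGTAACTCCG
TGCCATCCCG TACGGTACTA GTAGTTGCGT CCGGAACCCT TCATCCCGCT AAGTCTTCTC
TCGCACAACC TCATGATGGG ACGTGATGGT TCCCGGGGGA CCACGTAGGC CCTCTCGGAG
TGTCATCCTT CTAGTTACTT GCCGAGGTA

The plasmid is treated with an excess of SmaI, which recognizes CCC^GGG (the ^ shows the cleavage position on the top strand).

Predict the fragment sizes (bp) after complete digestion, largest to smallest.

201, 68 bp

SmaI sites (CCCGGG) start at positions 11, 212.
SmaI cuts after base 3 of each site, so after positions 13, 214.
Circular molecule, 2 cuts → 2 fragments:
  14–214 → 201 bp
  215–269 then 1–13 → 55 + 13 = 68 bp
Sorted largest to smallest: 201, 68 bp.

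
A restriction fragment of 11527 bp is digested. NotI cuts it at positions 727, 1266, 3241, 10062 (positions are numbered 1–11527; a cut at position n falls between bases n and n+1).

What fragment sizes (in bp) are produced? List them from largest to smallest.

6821, 1975, 1465, 727, 539 bp

Linear molecule, 4 cuts → 5 fragments:
  727 − 0 = 727 bp
  1266 − 727 = 539 bp
  3241 − 1266 = 1975 bp
  10062 − 3241 = 6821 bp
  11527 − 10062 = 1465 bp
Sorted largest to smallest: 6821, 1975, 1465, 727, 539 bp.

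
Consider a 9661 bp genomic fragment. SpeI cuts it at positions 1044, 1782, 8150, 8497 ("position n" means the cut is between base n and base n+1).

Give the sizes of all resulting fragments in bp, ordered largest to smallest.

Linear molecule, 4 cuts → 5 fragments:
  1044 − 0 = 1044 bp
  1782 − 1044 = 738 bp
  8150 − 1782 = 6368 bp
  8497 − 8150 = 347 bp
  9661 − 8497 = 1164 bp
Sorted largest to smallest: 6368, 1164, 1044, 738, 347 bp.

6368, 1164, 1044, 738, 347 bp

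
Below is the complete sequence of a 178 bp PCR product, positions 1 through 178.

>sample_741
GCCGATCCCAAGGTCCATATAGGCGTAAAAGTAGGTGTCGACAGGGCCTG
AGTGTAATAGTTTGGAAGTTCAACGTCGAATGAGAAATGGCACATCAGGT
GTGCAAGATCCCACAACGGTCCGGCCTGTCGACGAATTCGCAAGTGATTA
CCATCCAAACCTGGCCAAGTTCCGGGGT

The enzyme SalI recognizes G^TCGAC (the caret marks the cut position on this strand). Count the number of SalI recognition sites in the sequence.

2

GTCGAC occurs starting at positions 37, 128.
SalI cuts at 2 sites.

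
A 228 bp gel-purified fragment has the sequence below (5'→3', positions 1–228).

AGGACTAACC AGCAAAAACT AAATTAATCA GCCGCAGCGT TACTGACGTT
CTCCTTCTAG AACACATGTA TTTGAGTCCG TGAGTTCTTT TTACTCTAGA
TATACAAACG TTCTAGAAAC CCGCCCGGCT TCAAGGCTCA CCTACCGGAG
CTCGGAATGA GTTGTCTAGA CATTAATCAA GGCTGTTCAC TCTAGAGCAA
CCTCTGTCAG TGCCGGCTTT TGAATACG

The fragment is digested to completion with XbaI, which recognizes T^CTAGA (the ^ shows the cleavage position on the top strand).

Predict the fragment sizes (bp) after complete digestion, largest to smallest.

56, 53, 39, 37, 26, 17 bp

XbaI sites (TCTAGA) start at positions 56, 95, 112, 165, 191.
XbaI cuts after the first base of each site, so after positions 56, 95, 112, 165, 191.
Linear molecule, 5 cuts → 6 fragments:
  1–56 → 56 bp
  57–95 → 39 bp
  96–112 → 17 bp
  113–165 → 53 bp
  166–191 → 26 bp
  192–228 → 37 bp
Sorted largest to smallest: 56, 53, 39, 37, 26, 17 bp.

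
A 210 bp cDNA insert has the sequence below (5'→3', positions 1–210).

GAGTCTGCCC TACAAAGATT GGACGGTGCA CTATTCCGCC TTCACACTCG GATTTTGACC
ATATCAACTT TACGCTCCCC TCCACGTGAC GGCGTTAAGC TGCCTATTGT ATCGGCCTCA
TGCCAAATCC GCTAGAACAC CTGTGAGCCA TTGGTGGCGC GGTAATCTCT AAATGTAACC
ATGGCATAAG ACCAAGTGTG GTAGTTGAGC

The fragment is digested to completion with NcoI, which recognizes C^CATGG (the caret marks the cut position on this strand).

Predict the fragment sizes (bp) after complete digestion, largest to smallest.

179, 31 bp

The NcoI site (CCATGG) starts at position 179.
NcoI cuts after the first base of each site, so after position 179.
Linear molecule, 1 cut → 2 fragments:
  1–179 → 179 bp
  180–210 → 31 bp
Sorted largest to smallest: 179, 31 bp.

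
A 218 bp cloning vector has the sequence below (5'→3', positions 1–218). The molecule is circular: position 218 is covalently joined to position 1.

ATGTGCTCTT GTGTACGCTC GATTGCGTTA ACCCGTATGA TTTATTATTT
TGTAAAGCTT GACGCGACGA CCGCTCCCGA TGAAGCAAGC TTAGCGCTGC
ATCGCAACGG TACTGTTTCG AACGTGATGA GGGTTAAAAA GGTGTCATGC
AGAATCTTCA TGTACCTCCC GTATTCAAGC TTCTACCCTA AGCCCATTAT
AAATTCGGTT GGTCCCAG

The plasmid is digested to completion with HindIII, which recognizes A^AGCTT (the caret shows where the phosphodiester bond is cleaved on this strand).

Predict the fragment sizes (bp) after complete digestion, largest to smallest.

HindIII sites (AAGCTT) start at positions 55, 87, 177.
HindIII cuts after the first base of each site, so after positions 55, 87, 177.
Circular molecule, 3 cuts → 3 fragments:
  56–87 → 32 bp
  88–177 → 90 bp
  178–218 then 1–55 → 41 + 55 = 96 bp
Sorted largest to smallest: 96, 90, 32 bp.

96, 90, 32 bp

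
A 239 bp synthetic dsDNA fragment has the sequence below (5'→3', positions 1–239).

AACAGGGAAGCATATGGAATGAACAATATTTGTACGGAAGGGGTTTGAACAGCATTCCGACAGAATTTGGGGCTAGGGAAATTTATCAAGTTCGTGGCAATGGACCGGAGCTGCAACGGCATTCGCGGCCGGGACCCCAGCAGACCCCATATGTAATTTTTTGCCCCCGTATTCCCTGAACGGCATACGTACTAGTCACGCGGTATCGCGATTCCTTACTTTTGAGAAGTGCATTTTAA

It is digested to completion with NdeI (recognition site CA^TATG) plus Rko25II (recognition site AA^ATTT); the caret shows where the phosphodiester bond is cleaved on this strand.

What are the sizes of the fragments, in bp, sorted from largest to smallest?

90, 69, 68, 12 bp

NdeI sites (CATATG) start at positions 11, 148.
NdeI cuts after base 2 of each site, so after positions 12, 149.
The Rko25II site (AAATTT) starts at position 79.
Rko25II cuts after base 2 of each site, so after position 80.
Combined cut positions: 12, 80, 149.
Linear molecule, 3 cuts → 4 fragments:
  1–12 → 12 bp
  13–80 → 68 bp
  81–149 → 69 bp
  150–239 → 90 bp
Sorted largest to smallest: 90, 69, 68, 12 bp.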